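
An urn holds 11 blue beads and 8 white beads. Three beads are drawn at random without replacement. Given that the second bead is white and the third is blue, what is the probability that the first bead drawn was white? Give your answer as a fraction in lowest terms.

P(first=white and the second bead is white and the third is blue) = (8/19)·(7/18)·(11/17) = 308/2907.
P(E) = Σ over first color = 440/2907 + 308/2907 = 44/171.
By Bayes, P(first=white | E) = 308/2907 / 44/171 = 7/17 ≈ 0.4118.

7/17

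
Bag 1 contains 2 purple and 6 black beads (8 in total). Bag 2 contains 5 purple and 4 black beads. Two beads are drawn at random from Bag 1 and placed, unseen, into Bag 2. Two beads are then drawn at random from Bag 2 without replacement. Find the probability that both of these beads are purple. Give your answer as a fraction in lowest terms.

351/1540

Condition on how many of the transferred beads are purple (from Bag 1: 2 purple of 8; then Bag 2 has 11 total).
  0 purple: C(2,0)C(6,2)/C(8,2) = 15/28; then P = C(5,2)/C(11,2) = 2/11
  1 purple: C(2,1)C(6,1)/C(8,2) = 3/7; then P = C(6,2)/C(11,2) = 3/11
  2 purple: C(2,2)C(6,0)/C(8,2) = 1/28; then P = C(7,2)/C(11,2) = 21/55
P(both purple) = 351/1540 ≈ 0.2279.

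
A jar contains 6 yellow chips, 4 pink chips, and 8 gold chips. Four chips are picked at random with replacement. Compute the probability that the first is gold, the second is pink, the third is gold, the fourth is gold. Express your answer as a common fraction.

Multiply the conditional probability of each draw in order, with replacement (the composition resets each draw).
P = (8/18) · (4/18) · (8/18) · (8/18) = 128/6561 ≈ 0.0195.

128/6561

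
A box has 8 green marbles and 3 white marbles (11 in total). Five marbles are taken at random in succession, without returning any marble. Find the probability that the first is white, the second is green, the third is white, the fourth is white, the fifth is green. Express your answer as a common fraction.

Multiply the conditional probability of each draw in order, without replacement, so each draw removes one from its color and from the total.
P = (3/11) · (8/10) · (2/9) · (1/8) · (7/7) = 1/165 ≈ 0.0061.

1/165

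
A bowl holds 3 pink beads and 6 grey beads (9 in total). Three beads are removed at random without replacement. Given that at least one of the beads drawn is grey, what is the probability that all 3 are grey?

P(all 3 grey) = C(6,3)/C(9,3) = 5/21; P(at least one grey) = 1 − C(3,3)/C(9,3) = 83/84.
Since 'all 3 grey' ⊆ 'at least one grey', P(all 3 | at least one) = 5/21 / 83/84 = 20/83 ≈ 0.2410.

20/83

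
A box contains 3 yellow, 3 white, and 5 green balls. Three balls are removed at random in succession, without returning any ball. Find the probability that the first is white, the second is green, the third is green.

Multiply the conditional probability of each draw in order, without replacement, so each draw removes one from its color and from the total.
P = (3/11) · (5/10) · (4/9) = 2/33 ≈ 0.0606.

2/33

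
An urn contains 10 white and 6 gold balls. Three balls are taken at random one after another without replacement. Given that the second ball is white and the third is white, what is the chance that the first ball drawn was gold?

3/7

P(first=gold and the second ball is white and the third is white) = (6/16)·(10/15)·(9/14) = 9/56.
P(E) = Σ over first color = 3/14 + 9/56 = 3/8.
By Bayes, P(first=gold | E) = 9/56 / 3/8 = 3/7 ≈ 0.4286.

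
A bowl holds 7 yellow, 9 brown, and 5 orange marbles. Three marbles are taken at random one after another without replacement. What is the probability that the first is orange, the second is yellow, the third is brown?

3/76

Multiply the conditional probability of each draw in order, without replacement, so each draw removes one from its color and from the total.
P = (5/21) · (7/20) · (9/19) = 3/76 ≈ 0.0395.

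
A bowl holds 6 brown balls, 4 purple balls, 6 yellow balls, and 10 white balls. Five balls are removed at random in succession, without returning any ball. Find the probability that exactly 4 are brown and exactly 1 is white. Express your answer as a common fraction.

Unordered draws without replacement: count favorable combinations over C(26,5).
Favorable = C(6,4) · C(4,0) · C(6,0) · C(10,1) = 150; total = C(26,5) = 65780.
P = 150/65780 = 15/6578 ≈ 0.0023.

15/6578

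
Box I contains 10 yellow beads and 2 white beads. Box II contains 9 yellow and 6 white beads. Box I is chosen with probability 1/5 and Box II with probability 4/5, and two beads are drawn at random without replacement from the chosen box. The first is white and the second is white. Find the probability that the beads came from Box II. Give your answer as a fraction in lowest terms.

264/271

P(E | Box I) = 1/66; P(E | Box II) = 1/7.
P(E) = 1/5·1/66 + 4/5·1/7 = 271/2310.
By Bayes' rule, P(Box II | E) = 4/35 / 271/2310 = 264/271 ≈ 0.9742.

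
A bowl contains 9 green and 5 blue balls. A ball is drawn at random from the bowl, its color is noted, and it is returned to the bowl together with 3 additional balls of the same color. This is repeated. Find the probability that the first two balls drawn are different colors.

45/119

Either blue then green, or green then blue; after the first draw the total is 17.
P = (5/14)·(9/17) + (9/14)·(5/17) = 45/119 ≈ 0.3782.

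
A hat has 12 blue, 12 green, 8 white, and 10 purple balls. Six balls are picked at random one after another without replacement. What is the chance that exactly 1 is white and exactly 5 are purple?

Unordered draws without replacement: count favorable combinations over C(42,6).
Favorable = C(12,0) · C(12,0) · C(8,1) · C(10,5) = 2016; total = C(42,6) = 5245786.
P = 2016/5245786 = 144/374699 ≈ 0.0004.

144/374699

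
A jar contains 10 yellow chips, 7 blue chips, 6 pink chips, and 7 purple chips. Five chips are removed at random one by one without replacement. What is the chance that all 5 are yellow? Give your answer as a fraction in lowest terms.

Unordered draws without replacement: count favorable combinations over C(30,5).
Favorable = C(10,5) · C(7,0) · C(6,0) · C(7,0) = 252; total = C(30,5) = 142506.
P = 252/142506 = 2/1131 ≈ 0.0018.

2/1131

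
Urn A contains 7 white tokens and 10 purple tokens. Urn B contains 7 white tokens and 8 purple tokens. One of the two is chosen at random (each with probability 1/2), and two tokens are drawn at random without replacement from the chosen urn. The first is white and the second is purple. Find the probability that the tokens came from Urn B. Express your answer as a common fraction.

544/1069

P(E | Urn A) = 35/136; P(E | Urn B) = 4/15.
P(E) = 1/2·35/136 + 1/2·4/15 = 1069/4080.
By Bayes' rule, P(Urn B | E) = 2/15 / 1069/4080 = 544/1069 ≈ 0.5089.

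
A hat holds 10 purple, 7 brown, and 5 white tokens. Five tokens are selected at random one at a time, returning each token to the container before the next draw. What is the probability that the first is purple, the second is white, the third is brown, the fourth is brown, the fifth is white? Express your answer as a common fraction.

Multiply the conditional probability of each draw in order, with replacement (the composition resets each draw).
P = (10/22) · (5/22) · (7/22) · (7/22) · (5/22) = 6125/2576816 ≈ 0.0024.

6125/2576816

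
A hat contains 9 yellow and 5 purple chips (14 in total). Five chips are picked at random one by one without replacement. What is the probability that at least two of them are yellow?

978/1001

Sum the hypergeometric tail for j = 2,…,5 yellow chips.
Favorable = C(9,2)·C(5,3) + C(9,3)·C(5,2) + C(9,4)·C(5,1) + C(9,5)·C(5,0) = 1956; total = C(14,5) = 2002.
P = 1956/2002 = 978/1001 ≈ 0.9770.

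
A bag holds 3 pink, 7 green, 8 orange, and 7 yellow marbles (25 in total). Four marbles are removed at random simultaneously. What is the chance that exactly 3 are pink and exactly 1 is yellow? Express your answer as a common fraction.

Unordered draws without replacement: count favorable combinations over C(25,4).
Favorable = C(3,3) · C(7,0) · C(8,0) · C(7,1) = 7; total = C(25,4) = 12650.
P = 7/12650 = 7/12650 ≈ 0.0006.

7/12650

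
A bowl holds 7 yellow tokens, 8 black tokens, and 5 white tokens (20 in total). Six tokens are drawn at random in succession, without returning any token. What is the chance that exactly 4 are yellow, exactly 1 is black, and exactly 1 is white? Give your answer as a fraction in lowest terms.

Unordered draws without replacement: count favorable combinations over C(20,6).
Favorable = C(7,4) · C(8,1) · C(5,1) = 1400; total = C(20,6) = 38760.
P = 1400/38760 = 35/969 ≈ 0.0361.

35/969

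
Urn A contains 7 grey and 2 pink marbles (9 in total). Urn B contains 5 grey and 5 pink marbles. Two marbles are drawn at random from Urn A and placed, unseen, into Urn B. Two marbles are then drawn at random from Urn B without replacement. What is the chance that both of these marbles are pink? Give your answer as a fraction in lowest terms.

Condition on how many of the transferred marbles are pink (from Urn A: 2 pink of 9; then Urn B has 12 total).
  0 pink: C(2,0)C(7,2)/C(9,2) = 7/12; then P = C(5,2)/C(12,2) = 5/33
  1 pink: C(2,1)C(7,1)/C(9,2) = 7/18; then P = C(6,2)/C(12,2) = 5/22
  2 pink: C(2,2)C(7,0)/C(9,2) = 1/36; then P = C(7,2)/C(12,2) = 7/22
P(both pink) = 49/264 ≈ 0.1856.

49/264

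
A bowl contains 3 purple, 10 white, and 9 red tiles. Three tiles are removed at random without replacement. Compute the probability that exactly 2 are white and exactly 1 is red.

81/308

Unordered draws without replacement: count favorable combinations over C(22,3).
Favorable = C(3,0) · C(10,2) · C(9,1) = 405; total = C(22,3) = 1540.
P = 405/1540 = 81/308 ≈ 0.2630.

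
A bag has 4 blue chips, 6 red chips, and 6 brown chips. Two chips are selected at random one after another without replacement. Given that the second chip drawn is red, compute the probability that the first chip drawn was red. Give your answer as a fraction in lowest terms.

P(first=red and the second chip drawn is red) = (6/16)·(5/15) = 1/8.
P(the second chip drawn is red) = Σ over first color = 1/10 + 1/8 + 3/20 = 3/8.
By Bayes, P(first=red | the second chip drawn is red) = 1/8 / 3/8 = 1/3 ≈ 0.3333.

1/3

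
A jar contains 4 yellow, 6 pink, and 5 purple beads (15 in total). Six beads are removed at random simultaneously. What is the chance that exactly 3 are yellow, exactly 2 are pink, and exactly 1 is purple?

Unordered draws without replacement: count favorable combinations over C(15,6).
Favorable = C(4,3) · C(6,2) · C(5,1) = 300; total = C(15,6) = 5005.
P = 300/5005 = 60/1001 ≈ 0.0599.

60/1001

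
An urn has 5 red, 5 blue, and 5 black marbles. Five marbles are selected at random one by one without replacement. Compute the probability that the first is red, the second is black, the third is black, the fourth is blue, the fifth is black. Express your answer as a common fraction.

Multiply the conditional probability of each draw in order, without replacement, so each draw removes one from its color and from the total.
P = (5/15) · (5/14) · (4/13) · (5/12) · (3/11) = 25/6006 ≈ 0.0042.

25/6006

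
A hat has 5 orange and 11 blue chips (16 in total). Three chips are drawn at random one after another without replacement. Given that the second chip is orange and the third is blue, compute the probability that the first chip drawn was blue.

P(first=blue and the second chip is orange and the third is blue) = (11/16)·(5/15)·(10/14) = 55/336.
P(E) = Σ over first color = 11/168 + 55/336 = 11/48.
By Bayes, P(first=blue | E) = 55/336 / 11/48 = 5/7 ≈ 0.7143.

5/7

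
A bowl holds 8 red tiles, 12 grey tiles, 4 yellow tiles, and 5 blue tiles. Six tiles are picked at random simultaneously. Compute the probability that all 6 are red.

1/16965

Unordered draws without replacement: count favorable combinations over C(29,6).
Favorable = C(8,6) · C(12,0) · C(4,0) · C(5,0) = 28; total = C(29,6) = 475020.
P = 28/475020 = 1/16965 ≈ 0.0001.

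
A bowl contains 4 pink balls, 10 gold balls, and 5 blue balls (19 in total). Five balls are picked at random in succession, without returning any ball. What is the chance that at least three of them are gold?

359/646

Sum the hypergeometric tail for j = 3,…,5 gold balls.
Favorable = C(10,3)·C(9,2) + C(10,4)·C(9,1) + C(10,5)·C(9,0) = 6462; total = C(19,5) = 11628.
P = 6462/11628 = 359/646 ≈ 0.5557.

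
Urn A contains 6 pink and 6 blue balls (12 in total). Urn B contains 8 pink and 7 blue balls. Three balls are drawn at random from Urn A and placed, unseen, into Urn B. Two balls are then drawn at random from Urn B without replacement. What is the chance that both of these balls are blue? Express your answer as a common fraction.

Condition on how many of the transferred balls are blue (from Urn A: 6 blue of 12; then Urn B has 18 total).
  0 blue: C(6,0)C(6,3)/C(12,3) = 1/11; then P = C(7,2)/C(18,2) = 7/51
  1 blue: C(6,1)C(6,2)/C(12,3) = 9/22; then P = C(8,2)/C(18,2) = 28/153
  2 blue: C(6,2)C(6,1)/C(12,3) = 9/22; then P = C(9,2)/C(18,2) = 4/17
  3 blue: C(6,3)C(6,0)/C(12,3) = 1/11; then P = C(10,2)/C(18,2) = 5/17
P(both blue) = 118/561 ≈ 0.2103.

118/561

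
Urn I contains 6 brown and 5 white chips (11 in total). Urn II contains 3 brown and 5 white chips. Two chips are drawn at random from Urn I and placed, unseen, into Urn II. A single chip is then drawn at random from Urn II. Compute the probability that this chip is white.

Condition on how many of the transferred chips are white (from Urn I: 5 white of 11; then Urn II has 10 total).
  0 white: C(5,0)C(6,2)/C(11,2) = 3/11; then P = 5/10
  1 white: C(5,1)C(6,1)/C(11,2) = 6/11; then P = 6/10
  2 white: C(5,2)C(6,0)/C(11,2) = 2/11; then P = 7/10
P(white from Urn II) = 13/22 ≈ 0.5909.

13/22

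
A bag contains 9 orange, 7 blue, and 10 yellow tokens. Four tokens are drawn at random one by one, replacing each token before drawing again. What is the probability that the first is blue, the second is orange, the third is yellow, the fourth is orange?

Multiply the conditional probability of each draw in order, with replacement (the composition resets each draw).
P = (7/26) · (9/26) · (10/26) · (9/26) = 2835/228488 ≈ 0.0124.

2835/228488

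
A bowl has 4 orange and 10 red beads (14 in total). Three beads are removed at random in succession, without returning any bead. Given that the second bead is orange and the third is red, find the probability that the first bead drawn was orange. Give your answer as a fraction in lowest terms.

1/4

P(first=orange and the second bead is orange and the third is red) = (4/14)·(3/13)·(10/12) = 5/91.
P(E) = Σ over first color = 5/91 + 15/91 = 20/91.
By Bayes, P(first=orange | E) = 5/91 / 20/91 = 1/4 ≈ 0.2500.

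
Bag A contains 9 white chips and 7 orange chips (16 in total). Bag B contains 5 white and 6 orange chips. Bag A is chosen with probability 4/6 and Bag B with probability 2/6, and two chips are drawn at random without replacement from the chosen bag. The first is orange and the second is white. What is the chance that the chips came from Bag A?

77/117

P(E | Bag A) = 21/80; P(E | Bag B) = 3/11.
P(E) = 2/3·21/80 + 1/3·3/11 = 117/440.
By Bayes' rule, P(Bag A | E) = 7/40 / 117/440 = 77/117 ≈ 0.6581.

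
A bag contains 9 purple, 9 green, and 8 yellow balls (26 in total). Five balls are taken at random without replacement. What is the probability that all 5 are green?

63/32890

Unordered draws without replacement: count favorable combinations over C(26,5).
Favorable = C(9,0) · C(9,5) · C(8,0) = 126; total = C(26,5) = 65780.
P = 126/65780 = 63/32890 ≈ 0.0019.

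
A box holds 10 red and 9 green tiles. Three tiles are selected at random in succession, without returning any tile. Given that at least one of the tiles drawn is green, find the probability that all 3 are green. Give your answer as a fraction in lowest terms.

P(all 3 green) = C(9,3)/C(19,3) = 28/323; P(at least one green) = 1 − C(10,3)/C(19,3) = 283/323.
Since 'all 3 green' ⊆ 'at least one green', P(all 3 | at least one) = 28/323 / 283/323 = 28/283 ≈ 0.0989.

28/283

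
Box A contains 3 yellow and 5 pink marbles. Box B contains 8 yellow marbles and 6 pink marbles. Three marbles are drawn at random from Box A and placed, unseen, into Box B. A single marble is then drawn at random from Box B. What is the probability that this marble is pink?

Condition on how many of the transferred marbles are pink (from Box A: 5 pink of 8; then Box B has 17 total).
  0 pink: C(5,0)C(3,3)/C(8,3) = 1/56; then P = 6/17
  1 pink: C(5,1)C(3,2)/C(8,3) = 15/56; then P = 7/17
  2 pink: C(5,2)C(3,1)/C(8,3) = 15/28; then P = 8/17
  3 pink: C(5,3)C(3,0)/C(8,3) = 5/28; then P = 9/17
P(pink from Box B) = 63/136 ≈ 0.4632.

63/136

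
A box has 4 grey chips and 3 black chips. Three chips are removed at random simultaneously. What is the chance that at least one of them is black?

31/35

Use the complement: P(at least one black) = 1 − P(no black).
P(none) = C(4,3)/C(7,3) = 4/35.
So P = 1 − 4/35 = 31/35 ≈ 0.8857.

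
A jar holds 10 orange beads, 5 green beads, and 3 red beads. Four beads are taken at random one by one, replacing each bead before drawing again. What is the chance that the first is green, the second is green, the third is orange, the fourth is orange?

625/26244

Multiply the conditional probability of each draw in order, with replacement (the composition resets each draw).
P = (5/18) · (5/18) · (10/18) · (10/18) = 625/26244 ≈ 0.0238.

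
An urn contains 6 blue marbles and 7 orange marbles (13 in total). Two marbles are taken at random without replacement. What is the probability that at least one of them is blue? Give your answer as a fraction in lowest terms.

19/26

Use the complement: P(at least one blue) = 1 − P(no blue).
P(none) = C(7,2)/C(13,2) = 21/78.
So P = 1 − 21/78 = 19/26 ≈ 0.7308.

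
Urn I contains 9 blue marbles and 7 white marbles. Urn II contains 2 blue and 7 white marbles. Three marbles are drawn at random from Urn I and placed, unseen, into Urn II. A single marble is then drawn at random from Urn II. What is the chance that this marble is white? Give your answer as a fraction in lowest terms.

133/192

Condition on how many of the transferred marbles are white (from Urn I: 7 white of 16; then Urn II has 12 total).
  0 white: C(7,0)C(9,3)/C(16,3) = 3/20; then P = 7/12
  1 white: C(7,1)C(9,2)/C(16,3) = 9/20; then P = 8/12
  2 white: C(7,2)C(9,1)/C(16,3) = 27/80; then P = 9/12
  3 white: C(7,3)C(9,0)/C(16,3) = 1/16; then P = 10/12
P(white from Urn II) = 133/192 ≈ 0.6927.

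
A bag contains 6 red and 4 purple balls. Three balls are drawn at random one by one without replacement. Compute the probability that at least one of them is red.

29/30

Use the complement: P(at least one red) = 1 − P(no red).
P(none) = C(4,3)/C(10,3) = 4/120.
So P = 1 − 4/120 = 29/30 ≈ 0.9667.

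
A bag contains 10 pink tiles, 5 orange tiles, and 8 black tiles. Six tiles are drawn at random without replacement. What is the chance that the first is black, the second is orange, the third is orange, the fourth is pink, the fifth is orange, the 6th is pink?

Multiply the conditional probability of each draw in order, without replacement, so each draw removes one from its color and from the total.
P = (8/23) · (5/22) · (4/21) · (10/20) · (3/19) · (9/18) = 20/33649 ≈ 0.0006.

20/33649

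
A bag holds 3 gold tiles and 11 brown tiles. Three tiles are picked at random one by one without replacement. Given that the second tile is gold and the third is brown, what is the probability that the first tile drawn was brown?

5/6

P(first=brown and the second tile is gold and the third is brown) = (11/14)·(3/13)·(10/12) = 55/364.
P(E) = Σ over first color = 11/364 + 55/364 = 33/182.
By Bayes, P(first=brown | E) = 55/364 / 33/182 = 5/6 ≈ 0.8333.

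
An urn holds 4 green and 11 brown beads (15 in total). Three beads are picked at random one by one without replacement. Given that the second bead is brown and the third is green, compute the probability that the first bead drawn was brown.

P(first=brown and the second bead is brown and the third is green) = (11/15)·(10/14)·(4/13) = 44/273.
P(E) = Σ over first color = 22/455 + 44/273 = 22/105.
By Bayes, P(first=brown | E) = 44/273 / 22/105 = 10/13 ≈ 0.7692.

10/13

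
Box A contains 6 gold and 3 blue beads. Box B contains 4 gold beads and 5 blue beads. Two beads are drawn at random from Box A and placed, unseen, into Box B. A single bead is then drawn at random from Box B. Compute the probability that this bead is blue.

Condition on how many of the transferred beads are blue (from Box A: 3 blue of 9; then Box B has 11 total).
  0 blue: C(3,0)C(6,2)/C(9,2) = 5/12; then P = 5/11
  1 blue: C(3,1)C(6,1)/C(9,2) = 1/2; then P = 6/11
  2 blue: C(3,2)C(6,0)/C(9,2) = 1/12; then P = 7/11
P(blue from Box B) = 17/33 ≈ 0.5152.

17/33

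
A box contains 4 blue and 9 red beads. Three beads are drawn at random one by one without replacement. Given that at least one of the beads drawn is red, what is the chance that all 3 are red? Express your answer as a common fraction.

14/47

P(all 3 red) = C(9,3)/C(13,3) = 42/143; P(at least one red) = 1 − C(4,3)/C(13,3) = 141/143.
Since 'all 3 red' ⊆ 'at least one red', P(all 3 | at least one) = 42/143 / 141/143 = 14/47 ≈ 0.2979.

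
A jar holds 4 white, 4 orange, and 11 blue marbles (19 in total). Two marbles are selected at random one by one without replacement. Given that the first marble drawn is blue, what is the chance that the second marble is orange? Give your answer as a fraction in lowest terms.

2/9

After removing 1 blue, the jar has 4 orange out of 18 remaining.
P(second is orange | given) = 4/18 = 2/9 ≈ 0.2222.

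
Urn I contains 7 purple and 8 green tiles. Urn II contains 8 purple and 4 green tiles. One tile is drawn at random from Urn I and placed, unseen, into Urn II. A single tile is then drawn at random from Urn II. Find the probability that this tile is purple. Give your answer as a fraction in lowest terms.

Condition on how many of the transferred tiles are purple (from Urn I: 7 purple of 15; then Urn II has 13 total).
  0 purple: C(7,0)C(8,1)/C(15,1) = 8/15; then P = 8/13
  1 purple: C(7,1)C(8,0)/C(15,1) = 7/15; then P = 9/13
P(purple from Urn II) = 127/195 ≈ 0.6513.

127/195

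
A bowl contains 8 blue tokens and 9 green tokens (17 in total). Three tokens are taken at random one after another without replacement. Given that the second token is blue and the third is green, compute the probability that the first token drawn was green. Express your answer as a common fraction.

P(first=green and the second token is blue and the third is green) = (9/17)·(8/16)·(8/15) = 12/85.
P(E) = Σ over first color = 21/170 + 12/85 = 9/34.
By Bayes, P(first=green | E) = 12/85 / 9/34 = 8/15 ≈ 0.5333.

8/15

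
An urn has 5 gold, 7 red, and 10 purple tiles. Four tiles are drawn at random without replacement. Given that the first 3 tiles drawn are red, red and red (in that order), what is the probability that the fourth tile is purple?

After removing 3 red, the urn has 10 purple out of 19 remaining.
P(fourth is purple | given) = 10/19 ≈ 0.5263.

10/19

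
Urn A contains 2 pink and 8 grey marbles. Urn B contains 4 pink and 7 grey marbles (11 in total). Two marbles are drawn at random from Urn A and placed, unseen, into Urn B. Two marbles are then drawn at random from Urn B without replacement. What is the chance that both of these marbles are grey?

1477/3510

Condition on how many of the transferred marbles are grey (from Urn A: 8 grey of 10; then Urn B has 13 total).
  0 grey: C(8,0)C(2,2)/C(10,2) = 1/45; then P = C(7,2)/C(13,2) = 7/26
  1 grey: C(8,1)C(2,1)/C(10,2) = 16/45; then P = C(8,2)/C(13,2) = 14/39
  2 grey: C(8,2)C(2,0)/C(10,2) = 28/45; then P = C(9,2)/C(13,2) = 6/13
P(both grey) = 1477/3510 ≈ 0.4208.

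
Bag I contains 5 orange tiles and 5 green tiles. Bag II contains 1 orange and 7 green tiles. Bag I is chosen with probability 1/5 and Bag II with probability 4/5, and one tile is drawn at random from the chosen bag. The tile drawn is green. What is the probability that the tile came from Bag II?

P(green | Bag I) = 1/2; P(green | Bag II) = 7/8.
P(green) = 1/5·1/2 + 4/5·7/8 = 4/5.
By Bayes' rule, P(Bag II | green) = 7/10 / 4/5 = 7/8 ≈ 0.8750.

7/8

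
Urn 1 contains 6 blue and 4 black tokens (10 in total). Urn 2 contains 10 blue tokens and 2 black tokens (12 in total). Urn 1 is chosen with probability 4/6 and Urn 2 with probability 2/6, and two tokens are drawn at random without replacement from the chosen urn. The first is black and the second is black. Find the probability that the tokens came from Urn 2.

P(E | Urn 1) = 2/15; P(E | Urn 2) = 1/66.
P(E) = 2/3·2/15 + 1/3·1/66 = 31/330.
By Bayes' rule, P(Urn 2 | E) = 1/198 / 31/330 = 5/93 ≈ 0.0538.

5/93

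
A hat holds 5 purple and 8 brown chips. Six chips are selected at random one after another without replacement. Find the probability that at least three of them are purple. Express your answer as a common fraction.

59/143

Sum the hypergeometric tail for j = 3,…,5 purple chips.
Favorable = C(5,3)·C(8,3) + C(5,4)·C(8,2) + C(5,5)·C(8,1) = 708; total = C(13,6) = 1716.
P = 708/1716 = 59/143 ≈ 0.4126.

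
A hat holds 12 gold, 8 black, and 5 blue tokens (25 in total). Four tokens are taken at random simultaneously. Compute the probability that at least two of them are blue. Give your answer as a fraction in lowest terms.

421/2530

Sum the hypergeometric tail for j = 2,…,4 blue tokens.
Favorable = C(5,2)·C(20,2) + C(5,3)·C(20,1) + C(5,4)·C(20,0) = 2105; total = C(25,4) = 12650.
P = 2105/12650 = 421/2530 ≈ 0.1664.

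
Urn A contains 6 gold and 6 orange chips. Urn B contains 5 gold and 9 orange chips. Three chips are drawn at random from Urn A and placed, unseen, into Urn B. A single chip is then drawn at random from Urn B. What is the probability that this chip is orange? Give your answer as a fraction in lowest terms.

21/34

Condition on how many of the transferred chips are orange (from Urn A: 6 orange of 12; then Urn B has 17 total).
  0 orange: C(6,0)C(6,3)/C(12,3) = 1/11; then P = 9/17
  1 orange: C(6,1)C(6,2)/C(12,3) = 9/22; then P = 10/17
  2 orange: C(6,2)C(6,1)/C(12,3) = 9/22; then P = 11/17
  3 orange: C(6,3)C(6,0)/C(12,3) = 1/11; then P = 12/17
P(orange from Urn B) = 21/34 ≈ 0.6176.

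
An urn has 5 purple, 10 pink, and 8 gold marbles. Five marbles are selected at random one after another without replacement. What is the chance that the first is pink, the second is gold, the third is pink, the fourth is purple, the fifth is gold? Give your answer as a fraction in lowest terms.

Multiply the conditional probability of each draw in order, without replacement, so each draw removes one from its color and from the total.
P = (10/23) · (8/22) · (9/21) · (5/20) · (7/19) = 30/4807 ≈ 0.0062.

30/4807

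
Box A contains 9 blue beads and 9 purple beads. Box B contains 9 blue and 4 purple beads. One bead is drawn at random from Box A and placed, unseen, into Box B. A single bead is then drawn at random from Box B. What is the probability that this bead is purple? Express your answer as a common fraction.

9/28

Condition on how many of the transferred beads are purple (from Box A: 9 purple of 18; then Box B has 14 total).
  0 purple: C(9,0)C(9,1)/C(18,1) = 1/2; then P = 4/14
  1 purple: C(9,1)C(9,0)/C(18,1) = 1/2; then P = 5/14
P(purple from Box B) = 9/28 ≈ 0.3214.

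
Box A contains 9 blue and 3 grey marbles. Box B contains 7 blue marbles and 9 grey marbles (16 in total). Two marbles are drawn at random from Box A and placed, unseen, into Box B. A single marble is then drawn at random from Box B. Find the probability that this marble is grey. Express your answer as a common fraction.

19/36

Condition on how many of the transferred marbles are grey (from Box A: 3 grey of 12; then Box B has 18 total).
  0 grey: C(3,0)C(9,2)/C(12,2) = 6/11; then P = 9/18
  1 grey: C(3,1)C(9,1)/C(12,2) = 9/22; then P = 10/18
  2 grey: C(3,2)C(9,0)/C(12,2) = 1/22; then P = 11/18
P(grey from Box B) = 19/36 ≈ 0.5278.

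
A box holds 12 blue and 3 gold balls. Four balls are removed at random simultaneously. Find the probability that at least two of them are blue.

451/455

Sum the hypergeometric tail for j = 2,…,4 blue balls.
Favorable = C(12,2)·C(3,2) + C(12,3)·C(3,1) + C(12,4)·C(3,0) = 1353; total = C(15,4) = 1365.
P = 1353/1365 = 451/455 ≈ 0.9912.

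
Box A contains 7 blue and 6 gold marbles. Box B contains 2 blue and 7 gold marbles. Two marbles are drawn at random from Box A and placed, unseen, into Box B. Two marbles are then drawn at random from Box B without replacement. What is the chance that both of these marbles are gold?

Condition on how many of the transferred marbles are gold (from Box A: 6 gold of 13; then Box B has 11 total).
  0 gold: C(6,0)C(7,2)/C(13,2) = 7/26; then P = C(7,2)/C(11,2) = 21/55
  1 gold: C(6,1)C(7,1)/C(13,2) = 7/13; then P = C(8,2)/C(11,2) = 28/55
  2 gold: C(6,2)C(7,0)/C(13,2) = 5/26; then P = C(9,2)/C(11,2) = 36/55
P(both gold) = 719/1430 ≈ 0.5028.

719/1430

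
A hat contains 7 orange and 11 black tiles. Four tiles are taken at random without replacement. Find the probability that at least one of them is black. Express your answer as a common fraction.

605/612

Use the complement: P(at least one black) = 1 − P(no black).
P(none) = C(7,4)/C(18,4) = 35/3060.
So P = 1 − 35/3060 = 605/612 ≈ 0.9886.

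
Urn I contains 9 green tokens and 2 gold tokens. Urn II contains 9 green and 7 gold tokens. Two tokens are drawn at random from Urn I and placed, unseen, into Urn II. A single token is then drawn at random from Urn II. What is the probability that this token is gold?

9/22

Condition on how many of the transferred tokens are gold (from Urn I: 2 gold of 11; then Urn II has 18 total).
  0 gold: C(2,0)C(9,2)/C(11,2) = 36/55; then P = 7/18
  1 gold: C(2,1)C(9,1)/C(11,2) = 18/55; then P = 8/18
  2 gold: C(2,2)C(9,0)/C(11,2) = 1/55; then P = 9/18
P(gold from Urn II) = 9/22 ≈ 0.4091.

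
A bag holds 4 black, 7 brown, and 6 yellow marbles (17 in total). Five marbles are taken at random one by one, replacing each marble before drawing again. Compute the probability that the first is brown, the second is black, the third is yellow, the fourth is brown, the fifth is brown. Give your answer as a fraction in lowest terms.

Multiply the conditional probability of each draw in order, with replacement (the composition resets each draw).
P = (7/17) · (4/17) · (6/17) · (7/17) · (7/17) = 8232/1419857 ≈ 0.0058.

8232/1419857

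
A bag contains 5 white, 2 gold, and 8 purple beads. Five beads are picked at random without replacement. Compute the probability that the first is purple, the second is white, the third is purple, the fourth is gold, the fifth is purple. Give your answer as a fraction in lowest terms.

4/429

Multiply the conditional probability of each draw in order, without replacement, so each draw removes one from its color and from the total.
P = (8/15) · (5/14) · (7/13) · (2/12) · (6/11) = 4/429 ≈ 0.0093.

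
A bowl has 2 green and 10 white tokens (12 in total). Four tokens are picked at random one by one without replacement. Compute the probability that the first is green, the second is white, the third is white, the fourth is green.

Multiply the conditional probability of each draw in order, without replacement, so each draw removes one from its color and from the total.
P = (2/12) · (10/11) · (9/10) · (1/9) = 1/66 ≈ 0.0152.

1/66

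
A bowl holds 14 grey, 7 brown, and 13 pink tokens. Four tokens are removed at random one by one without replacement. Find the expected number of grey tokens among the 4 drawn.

By linearity of expectation, E[X] = Σ P(draw i is grey); by symmetry each draw (even without replacement) has P(grey) = 14/34.
E[X] = 4 · 14/34 = 28/17 ≈ 1.6471.

28/17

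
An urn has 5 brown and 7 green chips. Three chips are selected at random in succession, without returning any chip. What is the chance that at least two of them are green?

Sum the hypergeometric tail for j = 2,…,3 green chips.
Favorable = C(7,2)·C(5,1) + C(7,3)·C(5,0) = 140; total = C(12,3) = 220.
P = 140/220 = 7/11 ≈ 0.6364.

7/11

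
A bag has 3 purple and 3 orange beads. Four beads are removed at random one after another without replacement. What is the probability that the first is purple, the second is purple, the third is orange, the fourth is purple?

Multiply the conditional probability of each draw in order, without replacement, so each draw removes one from its color and from the total.
P = (3/6) · (2/5) · (3/4) · (1/3) = 1/20 ≈ 0.0500.

1/20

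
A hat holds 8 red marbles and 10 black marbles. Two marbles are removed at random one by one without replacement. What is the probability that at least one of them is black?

125/153

Use the complement: P(at least one black) = 1 − P(no black).
P(none) = C(8,2)/C(18,2) = 28/153.
So P = 1 − 28/153 = 125/153 ≈ 0.8170.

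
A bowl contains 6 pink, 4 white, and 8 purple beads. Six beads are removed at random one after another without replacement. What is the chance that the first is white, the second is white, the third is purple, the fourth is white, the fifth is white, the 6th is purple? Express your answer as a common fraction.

1/9945

Multiply the conditional probability of each draw in order, without replacement, so each draw removes one from its color and from the total.
P = (4/18) · (3/17) · (8/16) · (2/15) · (1/14) · (7/13) = 1/9945 ≈ 0.0001.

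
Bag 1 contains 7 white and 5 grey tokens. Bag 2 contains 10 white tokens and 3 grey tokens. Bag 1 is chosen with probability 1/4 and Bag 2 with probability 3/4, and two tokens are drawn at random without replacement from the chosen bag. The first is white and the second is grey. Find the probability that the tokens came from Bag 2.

P(E | Bag 1) = 35/132; P(E | Bag 2) = 5/26.
P(E) = 1/4·35/132 + 3/4·5/26 = 1445/6864.
By Bayes' rule, P(Bag 2 | E) = 15/104 / 1445/6864 = 198/289 ≈ 0.6851.

198/289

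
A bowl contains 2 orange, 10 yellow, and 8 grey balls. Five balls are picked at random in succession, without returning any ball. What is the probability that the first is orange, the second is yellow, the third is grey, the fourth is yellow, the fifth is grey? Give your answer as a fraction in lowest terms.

Multiply the conditional probability of each draw in order, without replacement, so each draw removes one from its color and from the total.
P = (2/20) · (10/19) · (8/18) · (9/17) · (7/16) = 7/1292 ≈ 0.0054.

7/1292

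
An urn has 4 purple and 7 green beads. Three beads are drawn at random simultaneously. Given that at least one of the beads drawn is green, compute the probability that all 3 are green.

5/23

P(all 3 green) = C(7,3)/C(11,3) = 7/33; P(at least one green) = 1 − C(4,3)/C(11,3) = 161/165.
Since 'all 3 green' ⊆ 'at least one green', P(all 3 | at least one) = 7/33 / 161/165 = 5/23 ≈ 0.2174.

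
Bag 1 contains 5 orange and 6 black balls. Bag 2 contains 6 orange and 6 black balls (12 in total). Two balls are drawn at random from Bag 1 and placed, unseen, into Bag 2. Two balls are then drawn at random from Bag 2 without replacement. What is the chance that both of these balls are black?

240/1001

Condition on how many of the transferred balls are black (from Bag 1: 6 black of 11; then Bag 2 has 14 total).
  0 black: C(6,0)C(5,2)/C(11,2) = 2/11; then P = C(6,2)/C(14,2) = 15/91
  1 black: C(6,1)C(5,1)/C(11,2) = 6/11; then P = C(7,2)/C(14,2) = 3/13
  2 black: C(6,2)C(5,0)/C(11,2) = 3/11; then P = C(8,2)/C(14,2) = 4/13
P(both black) = 240/1001 ≈ 0.2398.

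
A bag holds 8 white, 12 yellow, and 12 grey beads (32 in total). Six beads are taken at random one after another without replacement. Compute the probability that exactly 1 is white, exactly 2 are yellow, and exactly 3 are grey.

Unordered draws without replacement: count favorable combinations over C(32,6).
Favorable = C(8,1) · C(12,2) · C(12,3) = 116160; total = C(32,6) = 906192.
P = 116160/906192 = 2420/18879 ≈ 0.1282.

2420/18879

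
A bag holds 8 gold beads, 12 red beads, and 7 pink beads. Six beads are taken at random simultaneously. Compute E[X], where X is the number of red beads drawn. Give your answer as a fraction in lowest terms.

8/3

By linearity of expectation, E[X] = Σ P(draw i is red); by symmetry each draw (even without replacement) has P(red) = 12/27.
E[X] = 6 · 12/27 = 8/3 ≈ 2.6667.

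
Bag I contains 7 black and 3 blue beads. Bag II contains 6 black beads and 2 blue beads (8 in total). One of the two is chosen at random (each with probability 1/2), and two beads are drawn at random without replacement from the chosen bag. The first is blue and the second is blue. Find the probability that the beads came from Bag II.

15/43

P(E | Bag I) = 1/15; P(E | Bag II) = 1/28.
P(E) = 1/2·1/15 + 1/2·1/28 = 43/840.
By Bayes' rule, P(Bag II | E) = 1/56 / 43/840 = 15/43 ≈ 0.3488.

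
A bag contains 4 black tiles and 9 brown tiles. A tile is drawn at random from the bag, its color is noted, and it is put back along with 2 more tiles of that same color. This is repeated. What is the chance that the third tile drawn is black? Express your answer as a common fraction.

Sum over the four possibilities for the first two draws (black/not-black each), tracking how the black count and total change by +2 per draw.
P(third is black) = 4/13 ≈ 0.3077. (In a Pólya urn every draw has the same marginal probability 4/13.)

4/13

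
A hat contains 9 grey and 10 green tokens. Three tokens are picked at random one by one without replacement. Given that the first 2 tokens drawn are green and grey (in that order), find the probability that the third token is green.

After removing 1 grey, 1 green, the hat has 9 green out of 17 remaining.
P(third is green | given) = 9/17 ≈ 0.5294.

9/17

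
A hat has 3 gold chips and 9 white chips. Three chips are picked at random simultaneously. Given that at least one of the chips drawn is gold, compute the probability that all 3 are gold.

1/136

P(all 3 gold) = C(3,3)/C(12,3) = 1/220; P(at least one gold) = 1 − C(9,3)/C(12,3) = 34/55.
Since 'all 3 gold' ⊆ 'at least one gold', P(all 3 | at least one) = 1/220 / 34/55 = 1/136 ≈ 0.0074.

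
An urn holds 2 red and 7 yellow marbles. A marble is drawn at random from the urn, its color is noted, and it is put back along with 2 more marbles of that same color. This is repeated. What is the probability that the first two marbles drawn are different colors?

28/99

Either yellow then red, or red then yellow; after the first draw the total is 11.
P = (7/9)·(2/11) + (2/9)·(7/11) = 28/99 ≈ 0.2828.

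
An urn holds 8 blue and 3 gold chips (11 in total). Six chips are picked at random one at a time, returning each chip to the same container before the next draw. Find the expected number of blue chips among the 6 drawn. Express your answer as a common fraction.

By linearity of expectation, E[X] = Σ P(draw i is blue); each independent draw has P(blue) = 8/11.
E[X] = 6 · 8/11 = 48/11 ≈ 4.3636.

48/11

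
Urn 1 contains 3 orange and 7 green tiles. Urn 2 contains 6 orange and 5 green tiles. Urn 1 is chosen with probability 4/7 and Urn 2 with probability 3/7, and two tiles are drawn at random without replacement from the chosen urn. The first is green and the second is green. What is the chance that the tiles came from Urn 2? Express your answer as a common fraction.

45/199

P(E | Urn 1) = 7/15; P(E | Urn 2) = 2/11.
P(E) = 4/7·7/15 + 3/7·2/11 = 398/1155.
By Bayes' rule, P(Urn 2 | E) = 6/77 / 398/1155 = 45/199 ≈ 0.2261.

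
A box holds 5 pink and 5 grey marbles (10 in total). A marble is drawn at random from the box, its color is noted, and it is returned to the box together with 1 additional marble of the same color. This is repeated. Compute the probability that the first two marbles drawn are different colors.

5/11

Either pink then grey, or grey then pink; after the first draw the total is 11.
P = (5/10)·(5/11) + (5/10)·(5/11) = 5/11 ≈ 0.4545.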